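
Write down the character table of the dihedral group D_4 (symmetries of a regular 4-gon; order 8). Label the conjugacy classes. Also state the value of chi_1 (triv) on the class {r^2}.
Conjugacy classes: {e} of size 1, {r^2} of size 1, {r^1, r^3} of size 2, {s, sr^2, ...} of size 2, {sr, sr^3, ...} of size 2.
Character table:
  irrep \ class              {e} (size 1)  {r^2} (size 1)  {r^1, r^3} (size 2)  {s, sr^2, ...} (size 2)  {sr, sr^3, ...} (size 2)
  chi_1 (triv)               1             1               1                    1                        1                       
  chi_2 (sign: r->1, s->-1)  1             1               1                    -1                       -1                      
  chi_3 (r->-1, s->1)        1             1               -1                   1                        -1                      
  chi_4 (r->-1, s->-1)       1             1               -1                   -1                       1                       
  chi_5 (2d, j=1)            2             -2              0                    0                        0                       

Spot check: chi_1 (triv) on {r^2} = 1.

Argument: D_4 has order 2*4 = 8 with 5 conjugacy classes, hence 5 irreducibles. Sum of squared dims 1 + 1 + 1 + 1 + 4 = 8 = |G|. Linear characters come from the abelianisation; the 2-dimensional irreps have character r^k -> 2*cos(2*pi*j*k/4), reflections -> 0.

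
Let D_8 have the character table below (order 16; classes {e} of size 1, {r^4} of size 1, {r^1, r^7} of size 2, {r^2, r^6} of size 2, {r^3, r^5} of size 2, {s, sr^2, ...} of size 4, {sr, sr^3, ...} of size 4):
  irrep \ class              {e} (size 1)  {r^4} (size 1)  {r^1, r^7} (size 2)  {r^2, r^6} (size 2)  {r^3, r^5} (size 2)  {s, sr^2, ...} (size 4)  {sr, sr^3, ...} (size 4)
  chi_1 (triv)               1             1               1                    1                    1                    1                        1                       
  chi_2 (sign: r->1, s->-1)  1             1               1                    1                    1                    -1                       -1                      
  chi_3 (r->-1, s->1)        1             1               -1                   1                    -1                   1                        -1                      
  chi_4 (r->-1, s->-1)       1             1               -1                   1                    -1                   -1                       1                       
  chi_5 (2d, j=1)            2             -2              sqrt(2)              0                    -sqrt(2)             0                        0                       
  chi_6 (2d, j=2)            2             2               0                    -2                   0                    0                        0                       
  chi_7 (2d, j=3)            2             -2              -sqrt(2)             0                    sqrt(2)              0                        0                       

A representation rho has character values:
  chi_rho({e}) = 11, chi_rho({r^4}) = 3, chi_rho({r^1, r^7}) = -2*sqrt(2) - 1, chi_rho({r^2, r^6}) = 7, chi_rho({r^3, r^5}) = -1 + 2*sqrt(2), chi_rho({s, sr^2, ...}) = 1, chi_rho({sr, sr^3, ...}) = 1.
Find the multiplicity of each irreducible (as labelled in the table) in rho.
Multiplicities: chi_1: 2, chi_2: 1, chi_3: 2, chi_4: 2, chi_5: 0, chi_6: 0, chi_7: 2.

Derivation: Use <chi_rho, chi> = (1/|G|) sum_C |C| * chi_rho(C) * conj(chi(C)) with |G| = 16 for each irreducible chi in the table:
  <chi_rho, chi_1> = (1/16)[1*(11)*conj(1) + 1*(3)*conj(1) + 2*(-2*sqrt(2) - 1)*conj(1) + 2*(7)*conj(1) + 2*(-1 + 2*sqrt(2))*conj(1) + 4*(1)*conj(1) + 4*(1)*conj(1)]
      = (1/16)[(11) + (3) + (-4*sqrt(2) - 2) + (14) + (-2 + 4*sqrt(2)) + (4) + (4)] = 32/16 = 2
  <chi_rho, chi_2> = (1/16)[1*(11)*conj(1) + 1*(3)*conj(1) + 2*(-2*sqrt(2) - 1)*conj(1) + 2*(7)*conj(1) + 2*(-1 + 2*sqrt(2))*conj(1) + 4*(1)*conj(-1) + 4*(1)*conj(-1)]
      = (1/16)[(11) + (3) + (-4*sqrt(2) - 2) + (14) + (-2 + 4*sqrt(2)) + (-4) + (-4)] = 16/16 = 1
  <chi_rho, chi_3> = (1/16)[1*(11)*conj(1) + 1*(3)*conj(1) + 2*(-2*sqrt(2) - 1)*conj(-1) + 2*(7)*conj(1) + 2*(-1 + 2*sqrt(2))*conj(-1) + 4*(1)*conj(1) + 4*(1)*conj(-1)]
      = (1/16)[(11) + (3) + (2 + 4*sqrt(2)) + (14) + (2 - 4*sqrt(2)) + (4) + (-4)] = 32/16 = 2
  <chi_rho, chi_4> = (1/16)[1*(11)*conj(1) + 1*(3)*conj(1) + 2*(-2*sqrt(2) - 1)*conj(-1) + 2*(7)*conj(1) + 2*(-1 + 2*sqrt(2))*conj(-1) + 4*(1)*conj(-1) + 4*(1)*conj(1)]
      = (1/16)[(11) + (3) + (2 + 4*sqrt(2)) + (14) + (2 - 4*sqrt(2)) + (-4) + (4)] = 32/16 = 2
  <chi_rho, chi_5> = (1/16)[1*(11)*conj(2) + 1*(3)*conj(-2) + 2*(-2*sqrt(2) - 1)*conj(sqrt(2)) + 2*(7)*conj(0) + 2*(-1 + 2*sqrt(2))*conj(-sqrt(2)) + 4*(1)*conj(0) + 4*(1)*conj(0)]
      = (1/16)[(22) + (-6) + (-8 - 2*sqrt(2)) + (0) + (-8 + 2*sqrt(2)) + (0) + (0)] = 0/16 = 0
  <chi_rho, chi_6> = (1/16)[1*(11)*conj(2) + 1*(3)*conj(2) + 2*(-2*sqrt(2) - 1)*conj(0) + 2*(7)*conj(-2) + 2*(-1 + 2*sqrt(2))*conj(0) + 4*(1)*conj(0) + 4*(1)*conj(0)]
      = (1/16)[(22) + (6) + (0) + (-28) + (0) + (0) + (0)] = 0/16 = 0
  <chi_rho, chi_7> = (1/16)[1*(11)*conj(2) + 1*(3)*conj(-2) + 2*(-2*sqrt(2) - 1)*conj(-sqrt(2)) + 2*(7)*conj(0) + 2*(-1 + 2*sqrt(2))*conj(sqrt(2)) + 4*(1)*conj(0) + 4*(1)*conj(0)]
      = (1/16)[(22) + (-6) + (2*sqrt(2) + 8) + (0) + (8 - 2*sqrt(2)) + (0) + (0)] = 32/16 = 2
Dimension check: dim(rho) = sum (mult * dim) = 2*1 + 1*1 + 2*1 + 2*1 + 0*2 + 0*2 + 2*2 = 11 = chi_rho(e) = 11.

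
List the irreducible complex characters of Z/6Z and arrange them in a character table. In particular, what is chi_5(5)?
Character table of Z/6Z (irreps indexed chi_0,...,chi_5 with chi_k(m) = zeta_6^(k*m), zeta_6 = exp(2*pi*i/6)):
  irrep \ class  {0} (size 1)  {1} (size 1)    {2} (size 1)    {3} (size 1)  {4} (size 1)    {5} (size 1)  
  chi_0          1             1               1               1             1               1             
  chi_1          1             exp(I*pi/3)     exp(2*I*pi/3)   -1            exp(-2*I*pi/3)  exp(-I*pi/3)  
  chi_2          1             exp(2*I*pi/3)   exp(-2*I*pi/3)  1             exp(2*I*pi/3)   exp(-2*I*pi/3)
  chi_3          1             -1              1               -1            1               -1            
  chi_4          1             exp(-2*I*pi/3)  exp(2*I*pi/3)   1             exp(-2*I*pi/3)  exp(2*I*pi/3) 
  chi_5          1             exp(-I*pi/3)    exp(-2*I*pi/3)  -1            exp(2*I*pi/3)   exp(I*pi/3)   

Spot check: chi_5(5) = zeta_6^(5*5) = zeta_6^25 = exp(I*pi/3).

Argument: Z/6Z is abelian, so all 6 irreducible complex representations are 1-dimensional. They are given by chi_k(m) = zeta_6^(k*m) for k = 0,...,5. Row orthogonality: sum_m chi_k(m) conj(chi_l(m)) = 6 * [k = l].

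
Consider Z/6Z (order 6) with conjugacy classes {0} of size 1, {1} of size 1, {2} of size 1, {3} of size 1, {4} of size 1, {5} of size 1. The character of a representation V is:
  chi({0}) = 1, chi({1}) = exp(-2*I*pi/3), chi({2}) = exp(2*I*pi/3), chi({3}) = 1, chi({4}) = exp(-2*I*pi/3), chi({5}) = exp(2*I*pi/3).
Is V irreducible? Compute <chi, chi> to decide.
Irreducible: <chi, chi> = 1.

Why: <chi, chi> = (1/|G|) sum_C |C| * |chi(C)|^2 = (1/6)[1*|1|^2 + 1*|exp(-2*I*pi/3)|^2 + 1*|exp(2*I*pi/3)|^2 + 1*|1|^2 + 1*|exp(-2*I*pi/3)|^2 + 1*|exp(2*I*pi/3)|^2]
  = (1/6)[(1) + (1) + (1) + (1) + (1) + (1)] = 6/6 = 1.
(Exp terms are combined using exp(i*s)*conj(exp(i*t)) = exp(i*(s-t)), and sums of them are collapsed using the identity that for every m > 1 the m distinct m-th roots of unity sum to 0, e.g. 1 + exp(2*I*pi/3) + exp(-2*I*pi/3) = 0.)
A character is irreducible iff <chi, chi> = 1, so this representation is irreducible.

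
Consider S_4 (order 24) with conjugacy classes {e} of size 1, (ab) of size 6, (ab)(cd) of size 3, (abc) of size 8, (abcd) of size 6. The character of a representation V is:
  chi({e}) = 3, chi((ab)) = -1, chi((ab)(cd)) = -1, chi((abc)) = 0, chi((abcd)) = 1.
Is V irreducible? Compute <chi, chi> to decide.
Irreducible: <chi, chi> = 1.

Justification: <chi, chi> = (1/|G|) sum_C |C| * |chi(C)|^2 = (1/24)[1*|3|^2 + 6*|-1|^2 + 3*|-1|^2 + 8*|0|^2 + 6*|1|^2]
  = (1/24)[(9) + (6) + (3) + (0) + (6)] = 24/24 = 1.
A character is irreducible iff <chi, chi> = 1, so this representation is irreducible.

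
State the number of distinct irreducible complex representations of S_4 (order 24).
5

Proof sketch: The number of irreducible complex representations of a finite group equals its number of conjugacy classes. Conjugacy classes in S_4 correspond to cycle types, i.e. partitions of 4; there are p(4) = 5 of them, so S_4 (order 24) has exactly 5 irreducible complex representations.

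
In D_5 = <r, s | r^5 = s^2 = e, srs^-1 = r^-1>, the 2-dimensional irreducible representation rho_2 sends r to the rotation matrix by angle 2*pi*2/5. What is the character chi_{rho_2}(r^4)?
chi_{rho_2}(r^4) = 2*cos(2*pi*2*4/5) = -sqrt(5)/2 - 1/2

Proof sketch: rho_2(r^4) is rotation by angle 2*pi*2*4/5, whose trace is 2*cos(2*pi*2*4/5) = -sqrt(5)/2 - 1/2.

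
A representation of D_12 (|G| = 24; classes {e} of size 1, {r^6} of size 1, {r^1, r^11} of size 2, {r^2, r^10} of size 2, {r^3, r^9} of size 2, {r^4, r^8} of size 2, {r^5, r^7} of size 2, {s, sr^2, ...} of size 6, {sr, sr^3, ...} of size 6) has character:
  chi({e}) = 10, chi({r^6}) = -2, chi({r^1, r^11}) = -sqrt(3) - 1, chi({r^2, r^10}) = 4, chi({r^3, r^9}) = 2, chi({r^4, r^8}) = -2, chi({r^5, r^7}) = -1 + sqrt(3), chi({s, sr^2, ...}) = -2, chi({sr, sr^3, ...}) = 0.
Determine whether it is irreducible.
Not irreducible (reducible): <chi, chi> = 8 > 1.

Why: <chi, chi> = (1/|G|) sum_C |C| * |chi(C)|^2 = (1/24)[1*|10|^2 + 1*|-2|^2 + 2*|-sqrt(3) - 1|^2 + 2*|4|^2 + 2*|2|^2 + 2*|-2|^2 + 2*|-1 + sqrt(3)|^2 + 6*|-2|^2 + 6*|0|^2]
  = (1/24)[(100) + (4) + (4*sqrt(3) + 8) + (32) + (8) + (8) + (8 - 4*sqrt(3)) + (24) + (0)] = 192/24 = 8.
A character is irreducible iff <chi, chi> = 1, so this representation is reducible.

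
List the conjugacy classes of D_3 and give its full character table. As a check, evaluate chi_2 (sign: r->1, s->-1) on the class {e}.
Conjugacy classes: {e} of size 1, {r^1, r^2} of size 2, {s, sr, ..., sr^2} of size 3.
Character table:
  irrep \ class              {e} (size 1)  {r^1, r^2} (size 2)  {s, sr, ..., sr^2} (size 3)
  chi_1 (triv)               1             1                    1                          
  chi_2 (sign: r->1, s->-1)  1             1                    -1                         
  chi_3 (2d, j=1)            2             -1                   0                          

Spot check: chi_2 (sign: r->1, s->-1) on {e} = 1.

Justification: D_3 has order 2*3 = 6 with 3 conjugacy classes, hence 3 irreducibles. Sum of squared dims 1 + 1 + 4 = 6 = |G|. Linear characters come from the abelianisation; the 2-dimensional irreps have character r^k -> 2*cos(2*pi*j*k/3), reflections -> 0.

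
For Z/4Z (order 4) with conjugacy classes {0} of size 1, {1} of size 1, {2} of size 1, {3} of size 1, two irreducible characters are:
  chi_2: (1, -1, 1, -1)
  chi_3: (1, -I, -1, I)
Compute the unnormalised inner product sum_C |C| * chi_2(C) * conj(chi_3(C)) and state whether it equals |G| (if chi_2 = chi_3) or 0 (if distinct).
Sum = 0; so <chi_2, chi_3> = 0 (distinct irreducibles are orthogonal).

Justification: Compute term by term over conjugacy classes (|C| * chi_2(C) * conj(chi_3(C))):
  1*(1)*conj(1) + 1*(-1)*conj(-I) + 1*(1)*conj(-1) + 1*(-1)*conj(I)
  = (1) + (-I) + (-1) + (I)
  = 0.
(Exp terms are combined using exp(i*s)*conj(exp(i*t)) = exp(i*(s-t)), and sums of them are collapsed using the identity that for every m > 1 the m distinct m-th roots of unity sum to 0, e.g. 1 + exp(2*I*pi/3) + exp(-2*I*pi/3) = 0.)
Dividing by |G| = 4 gives 0/4 = 0, matching the row-orthogonality relation <chi_2, chi_3> = [chi_2 = chi_3].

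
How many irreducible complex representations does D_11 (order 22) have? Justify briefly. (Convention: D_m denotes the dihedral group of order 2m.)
7

Details: The number of irreducible complex representations of a finite group equals its number of conjugacy classes. D_11 has 7 conjugacy classes ((n+3)/2 for n odd), so D_11 (order 22) has exactly 7 irreducible complex representations.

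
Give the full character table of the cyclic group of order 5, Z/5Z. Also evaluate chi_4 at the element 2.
Character table of Z/5Z (irreps indexed chi_0,...,chi_4 with chi_k(m) = zeta_5^(k*m), zeta_5 = exp(2*pi*i/5)):
  irrep \ class  {0} (size 1)  {1} (size 1)    {2} (size 1)    {3} (size 1)    {4} (size 1)  
  chi_0          1             1               1               1               1             
  chi_1          1             exp(2*I*pi/5)   exp(4*I*pi/5)   exp(-4*I*pi/5)  exp(-2*I*pi/5)
  chi_2          1             exp(4*I*pi/5)   exp(-2*I*pi/5)  exp(2*I*pi/5)   exp(-4*I*pi/5)
  chi_3          1             exp(-4*I*pi/5)  exp(2*I*pi/5)   exp(-2*I*pi/5)  exp(4*I*pi/5) 
  chi_4          1             exp(-2*I*pi/5)  exp(-4*I*pi/5)  exp(4*I*pi/5)   exp(2*I*pi/5) 

Spot check: chi_4(2) = zeta_5^(4*2) = zeta_5^8 = exp(-4*I*pi/5).

Working: Z/5Z is abelian, so all 5 irreducible complex representations are 1-dimensional. They are given by chi_k(m) = zeta_5^(k*m) for k = 0,...,4. Row orthogonality: sum_m chi_k(m) conj(chi_l(m)) = 5 * [k = l].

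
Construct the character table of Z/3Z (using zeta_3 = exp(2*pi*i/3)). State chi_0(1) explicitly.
Character table of Z/3Z (irreps indexed chi_0,...,chi_2 with chi_k(m) = zeta_3^(k*m), zeta_3 = exp(2*pi*i/3)):
  irrep \ class  {0} (size 1)  {1} (size 1)    {2} (size 1)  
  chi_0          1             1               1             
  chi_1          1             exp(2*I*pi/3)   exp(-2*I*pi/3)
  chi_2          1             exp(-2*I*pi/3)  exp(2*I*pi/3) 

Spot check: chi_0(1) = zeta_3^(0*1) = zeta_3^0 = 1.

Z/3Z is abelian, so all 3 irreducible complex representations are 1-dimensional. They are given by chi_k(m) = zeta_3^(k*m) for k = 0,...,2. Row orthogonality: sum_m chi_k(m) conj(chi_l(m)) = 3 * [k = l].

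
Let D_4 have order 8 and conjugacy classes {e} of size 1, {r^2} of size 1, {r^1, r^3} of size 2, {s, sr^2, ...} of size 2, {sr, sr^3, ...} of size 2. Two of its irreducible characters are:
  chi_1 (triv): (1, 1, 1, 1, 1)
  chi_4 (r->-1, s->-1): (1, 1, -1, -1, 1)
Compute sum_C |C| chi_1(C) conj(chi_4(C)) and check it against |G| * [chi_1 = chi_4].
Sum = 0; so <chi_1, chi_4> = 0 (distinct irreducibles are orthogonal).

Justification: Compute term by term over conjugacy classes (|C| * chi_1(C) * conj(chi_4(C))):
  1*(1)*conj(1) + 1*(1)*conj(1) + 2*(1)*conj(-1) + 2*(1)*conj(-1) + 2*(1)*conj(1)
  = (1) + (1) + (-2) + (-2) + (2)
  = 0.
Dividing by |G| = 8 gives 0/8 = 0, matching the row-orthogonality relation <chi_1, chi_4> = [chi_1 = chi_4].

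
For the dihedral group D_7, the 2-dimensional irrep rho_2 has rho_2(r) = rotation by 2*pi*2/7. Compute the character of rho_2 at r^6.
chi_{rho_2}(r^6) = 2*cos(2*pi*2*6/7) = -2*cos(3*pi/7)

Explanation: rho_2(r^6) is rotation by angle 2*pi*2*6/7, whose trace is 2*cos(2*pi*2*6/7) = -2*cos(3*pi/7).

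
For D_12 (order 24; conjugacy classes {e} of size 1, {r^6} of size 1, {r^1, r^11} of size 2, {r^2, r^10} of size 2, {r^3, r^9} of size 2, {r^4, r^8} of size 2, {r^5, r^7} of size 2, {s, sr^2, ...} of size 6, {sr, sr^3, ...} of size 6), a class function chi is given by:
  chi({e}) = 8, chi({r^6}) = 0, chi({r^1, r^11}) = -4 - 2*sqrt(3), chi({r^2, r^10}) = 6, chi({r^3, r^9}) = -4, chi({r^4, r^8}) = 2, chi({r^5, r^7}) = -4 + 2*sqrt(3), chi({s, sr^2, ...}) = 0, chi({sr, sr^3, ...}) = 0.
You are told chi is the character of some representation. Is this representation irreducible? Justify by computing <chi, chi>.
Not irreducible (reducible): <chi, chi> = 12 > 1.

Reasoning: <chi, chi> = (1/|G|) sum_C |C| * |chi(C)|^2 = (1/24)[1*|8|^2 + 1*|0|^2 + 2*|-4 - 2*sqrt(3)|^2 + 2*|6|^2 + 2*|-4|^2 + 2*|2|^2 + 2*|-4 + 2*sqrt(3)|^2 + 6*|0|^2 + 6*|0|^2]
  = (1/24)[(64) + (0) + (32*sqrt(3) + 56) + (72) + (32) + (8) + (56 - 32*sqrt(3)) + (0) + (0)] = 288/24 = 12.
A character is irreducible iff <chi, chi> = 1, so this representation is reducible.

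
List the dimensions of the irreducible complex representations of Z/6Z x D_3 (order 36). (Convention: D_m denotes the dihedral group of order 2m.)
Dimensions: 1, 1, 1, 1, 1, 1, 1, 1, 1, 1, 1, 1, 2, 2, 2, 2, 2, 2

Argument: There are 18 irreducibles (= number of conjugacy classes). Their dimensions d_i satisfy sum d_i^2 = |G| = 36: 1 + 1 + 1 + 1 + 1 + 1 + 1 + 1 + 1 + 1 + 1 + 1 + 4 + 4 + 4 + 4 + 4 + 4 = 36. (For the product with Z/6Z: each of the 6 1-dim characters of Z/6Z tensors with each irrep of D_3, giving 6 copies of each D_3-dimension.)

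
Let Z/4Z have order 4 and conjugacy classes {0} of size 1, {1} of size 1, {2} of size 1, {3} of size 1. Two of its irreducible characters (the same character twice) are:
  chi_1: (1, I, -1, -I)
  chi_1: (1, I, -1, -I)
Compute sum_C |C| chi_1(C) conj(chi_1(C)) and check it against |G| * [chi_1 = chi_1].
Sum = 4 = |G| = 4; so <chi_1, chi_1> = 1 (norm-1 confirms irreducibility).

Proof sketch: Compute term by term over conjugacy classes (|C| * chi_1(C) * conj(chi_1(C))):
  1*(1)*conj(1) + 1*(I)*conj(I) + 1*(-1)*conj(-1) + 1*(-I)*conj(-I)
  = (1) + (1) + (1) + (1)
  = 4.
(Exp terms are combined using exp(i*s)*conj(exp(i*t)) = exp(i*(s-t)), and sums of them are collapsed using the identity that for every m > 1 the m distinct m-th roots of unity sum to 0, e.g. 1 + exp(2*I*pi/3) + exp(-2*I*pi/3) = 0.)
Dividing by |G| = 4 gives 4/4 = 1, matching the row-orthogonality relation <chi_1, chi_1> = [chi_1 = chi_1].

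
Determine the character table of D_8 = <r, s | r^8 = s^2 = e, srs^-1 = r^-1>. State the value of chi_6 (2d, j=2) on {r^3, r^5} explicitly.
Conjugacy classes: {e} of size 1, {r^4} of size 1, {r^1, r^7} of size 2, {r^2, r^6} of size 2, {r^3, r^5} of size 2, {s, sr^2, ...} of size 4, {sr, sr^3, ...} of size 4.
Character table:
  irrep \ class              {e} (size 1)  {r^4} (size 1)  {r^1, r^7} (size 2)  {r^2, r^6} (size 2)  {r^3, r^5} (size 2)  {s, sr^2, ...} (size 4)  {sr, sr^3, ...} (size 4)
  chi_1 (triv)               1             1               1                    1                    1                    1                        1                       
  chi_2 (sign: r->1, s->-1)  1             1               1                    1                    1                    -1                       -1                      
  chi_3 (r->-1, s->1)        1             1               -1                   1                    -1                   1                        -1                      
  chi_4 (r->-1, s->-1)       1             1               -1                   1                    -1                   -1                       1                       
  chi_5 (2d, j=1)            2             -2              sqrt(2)              0                    -sqrt(2)             0                        0                       
  chi_6 (2d, j=2)            2             2               0                    -2                   0                    0                        0                       
  chi_7 (2d, j=3)            2             -2              -sqrt(2)             0                    sqrt(2)              0                        0                       

Spot check: chi_6 (2d, j=2) on {r^3, r^5} = 0.

Explanation: D_8 has order 2*8 = 16 with 7 conjugacy classes, hence 7 irreducibles. Sum of squared dims 1 + 1 + 1 + 1 + 4 + 4 + 4 = 16 = |G|. Linear characters come from the abelianisation; the 2-dimensional irreps have character r^k -> 2*cos(2*pi*j*k/8), reflections -> 0.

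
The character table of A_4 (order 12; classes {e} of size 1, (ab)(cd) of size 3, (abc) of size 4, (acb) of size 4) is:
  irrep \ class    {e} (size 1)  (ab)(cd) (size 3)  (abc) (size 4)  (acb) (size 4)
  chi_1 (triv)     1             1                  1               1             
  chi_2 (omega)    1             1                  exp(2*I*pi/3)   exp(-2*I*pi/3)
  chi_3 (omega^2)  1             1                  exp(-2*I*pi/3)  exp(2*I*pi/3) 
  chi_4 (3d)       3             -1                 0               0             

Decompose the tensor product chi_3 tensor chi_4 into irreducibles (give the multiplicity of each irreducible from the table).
chi_3 tensor chi_4 = chi_4 (all other irreducibles have multiplicity 0).

Proof sketch: The character of a tensor product is the pointwise product (chi_3 * chi_4)(C) = chi_3(C) * chi_4(C):
  {e}: (1)*(3), (ab)(cd): (1)*(-1), (abc): (exp(-2*I*pi/3))*(0), (acb): (exp(2*I*pi/3))*(0)
so (chi_3 * chi_4) takes values
  {e} -> 3, (ab)(cd) -> -1, (abc) -> 0, (acb) -> 0.
Now take the inner product of this character with each irreducible chi from the table, <chi_3*chi_4, chi> = (1/12) sum_C |C| (chi_3*chi_4)(C) conj(chi(C)):
  <chi_3*chi_4, chi_1> = (1/12)[1*(3)*conj(1) + 3*(-1)*conj(1) + 4*(0)*conj(1) + 4*(0)*conj(1)]
      = (1/12)[(3) + (-3) + (0) + (0)] = 0/12 = 0
  <chi_3*chi_4, chi_2> = (1/12)[1*(3)*conj(1) + 3*(-1)*conj(1) + 4*(0)*conj(exp(2*I*pi/3)) + 4*(0)*conj(exp(-2*I*pi/3))]
      = (1/12)[(3) + (-3) + (0) + (0)] = 0/12 = 0
  <chi_3*chi_4, chi_3> = (1/12)[1*(3)*conj(1) + 3*(-1)*conj(1) + 4*(0)*conj(exp(-2*I*pi/3)) + 4*(0)*conj(exp(2*I*pi/3))]
      = (1/12)[(3) + (-3) + (0) + (0)] = 0/12 = 0
  <chi_3*chi_4, chi_4> = (1/12)[1*(3)*conj(3) + 3*(-1)*conj(-1) + 4*(0)*conj(0) + 4*(0)*conj(0)]
      = (1/12)[(9) + (3) + (0) + (0)] = 12/12 = 1
(Exp terms are combined using exp(i*s)*conj(exp(i*t)) = exp(i*(s-t)), and sums of them are collapsed using the identity that for every m > 1 the m distinct m-th roots of unity sum to 0, e.g. 1 + exp(2*I*pi/3) + exp(-2*I*pi/3) = 0.)
Hence the multiplicities are chi_4: 1. Dimension check: dim(chi_3)*dim(chi_4) = 1*3 = 3 and sum (mult * dim) = 1*3 = 3.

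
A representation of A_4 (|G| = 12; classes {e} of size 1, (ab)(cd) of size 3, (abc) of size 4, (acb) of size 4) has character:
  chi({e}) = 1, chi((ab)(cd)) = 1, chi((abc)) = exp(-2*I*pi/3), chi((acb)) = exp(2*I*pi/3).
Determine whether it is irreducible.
Irreducible: <chi, chi> = 1.

Details: <chi, chi> = (1/|G|) sum_C |C| * |chi(C)|^2 = (1/12)[1*|1|^2 + 3*|1|^2 + 4*|exp(-2*I*pi/3)|^2 + 4*|exp(2*I*pi/3)|^2]
  = (1/12)[(1) + (3) + (4) + (4)] = 12/12 = 1.
(Exp terms are combined using exp(i*s)*conj(exp(i*t)) = exp(i*(s-t)), and sums of them are collapsed using the identity that for every m > 1 the m distinct m-th roots of unity sum to 0, e.g. 1 + exp(2*I*pi/3) + exp(-2*I*pi/3) = 0.)
A character is irreducible iff <chi, chi> = 1, so this representation is irreducible.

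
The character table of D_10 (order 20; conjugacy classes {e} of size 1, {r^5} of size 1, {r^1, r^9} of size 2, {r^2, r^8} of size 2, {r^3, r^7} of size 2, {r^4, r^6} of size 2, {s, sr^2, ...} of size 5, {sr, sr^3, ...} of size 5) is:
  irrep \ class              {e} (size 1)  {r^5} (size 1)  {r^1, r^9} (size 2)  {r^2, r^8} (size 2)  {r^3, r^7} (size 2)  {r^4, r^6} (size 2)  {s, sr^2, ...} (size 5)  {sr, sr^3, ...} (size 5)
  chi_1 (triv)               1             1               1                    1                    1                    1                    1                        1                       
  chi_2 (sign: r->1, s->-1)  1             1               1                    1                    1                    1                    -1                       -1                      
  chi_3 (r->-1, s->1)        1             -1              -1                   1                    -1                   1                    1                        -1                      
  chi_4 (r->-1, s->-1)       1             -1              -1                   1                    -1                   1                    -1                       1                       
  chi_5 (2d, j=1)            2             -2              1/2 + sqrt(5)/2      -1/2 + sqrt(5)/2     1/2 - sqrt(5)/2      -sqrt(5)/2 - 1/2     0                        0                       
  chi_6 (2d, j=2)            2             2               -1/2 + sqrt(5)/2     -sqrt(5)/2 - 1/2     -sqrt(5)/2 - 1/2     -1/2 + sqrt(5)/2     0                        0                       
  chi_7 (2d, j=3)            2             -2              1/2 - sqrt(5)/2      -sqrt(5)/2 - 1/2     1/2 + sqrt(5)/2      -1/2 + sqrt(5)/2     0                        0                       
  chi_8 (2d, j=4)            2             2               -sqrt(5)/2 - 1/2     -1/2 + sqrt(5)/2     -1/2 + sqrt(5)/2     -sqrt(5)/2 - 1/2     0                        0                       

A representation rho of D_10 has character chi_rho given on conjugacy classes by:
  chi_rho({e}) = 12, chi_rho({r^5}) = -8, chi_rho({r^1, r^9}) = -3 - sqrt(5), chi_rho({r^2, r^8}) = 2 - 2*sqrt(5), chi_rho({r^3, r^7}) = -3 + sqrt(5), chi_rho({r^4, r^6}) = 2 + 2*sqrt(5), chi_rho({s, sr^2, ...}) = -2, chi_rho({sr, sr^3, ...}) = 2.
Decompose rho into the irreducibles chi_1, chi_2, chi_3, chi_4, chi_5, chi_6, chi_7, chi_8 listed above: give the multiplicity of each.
Multiplicities: chi_1: 0, chi_2: 0, chi_3: 1, chi_4: 3, chi_5: 0, chi_6: 1, chi_7: 3, chi_8: 0.

Reasoning: Use <chi_rho, chi> = (1/|G|) sum_C |C| * chi_rho(C) * conj(chi(C)) with |G| = 20 for each irreducible chi in the table:
  <chi_rho, chi_1> = (1/20)[1*(12)*conj(1) + 1*(-8)*conj(1) + 2*(-3 - sqrt(5))*conj(1) + 2*(2 - 2*sqrt(5))*conj(1) + 2*(-3 + sqrt(5))*conj(1) + 2*(2 + 2*sqrt(5))*conj(1) + 5*(-2)*conj(1) + 5*(2)*conj(1)]
      = (1/20)[(12) + (-8) + (-6 - 2*sqrt(5)) + (4 - 4*sqrt(5)) + (-6 + 2*sqrt(5)) + (4 + 4*sqrt(5)) + (-10) + (10)] = 0/20 = 0
  <chi_rho, chi_2> = (1/20)[1*(12)*conj(1) + 1*(-8)*conj(1) + 2*(-3 - sqrt(5))*conj(1) + 2*(2 - 2*sqrt(5))*conj(1) + 2*(-3 + sqrt(5))*conj(1) + 2*(2 + 2*sqrt(5))*conj(1) + 5*(-2)*conj(-1) + 5*(2)*conj(-1)]
      = (1/20)[(12) + (-8) + (-6 - 2*sqrt(5)) + (4 - 4*sqrt(5)) + (-6 + 2*sqrt(5)) + (4 + 4*sqrt(5)) + (10) + (-10)] = 0/20 = 0
  <chi_rho, chi_3> = (1/20)[1*(12)*conj(1) + 1*(-8)*conj(-1) + 2*(-3 - sqrt(5))*conj(-1) + 2*(2 - 2*sqrt(5))*conj(1) + 2*(-3 + sqrt(5))*conj(-1) + 2*(2 + 2*sqrt(5))*conj(1) + 5*(-2)*conj(1) + 5*(2)*conj(-1)]
      = (1/20)[(12) + (8) + (2*sqrt(5) + 6) + (4 - 4*sqrt(5)) + (6 - 2*sqrt(5)) + (4 + 4*sqrt(5)) + (-10) + (-10)] = 20/20 = 1
  <chi_rho, chi_4> = (1/20)[1*(12)*conj(1) + 1*(-8)*conj(-1) + 2*(-3 - sqrt(5))*conj(-1) + 2*(2 - 2*sqrt(5))*conj(1) + 2*(-3 + sqrt(5))*conj(-1) + 2*(2 + 2*sqrt(5))*conj(1) + 5*(-2)*conj(-1) + 5*(2)*conj(1)]
      = (1/20)[(12) + (8) + (2*sqrt(5) + 6) + (4 - 4*sqrt(5)) + (6 - 2*sqrt(5)) + (4 + 4*sqrt(5)) + (10) + (10)] = 60/20 = 3
  <chi_rho, chi_5> = (1/20)[1*(12)*conj(2) + 1*(-8)*conj(-2) + 2*(-3 - sqrt(5))*conj(1/2 + sqrt(5)/2) + 2*(2 - 2*sqrt(5))*conj(-1/2 + sqrt(5)/2) + 2*(-3 + sqrt(5))*conj(1/2 - sqrt(5)/2) + 2*(2 + 2*sqrt(5))*conj(-sqrt(5)/2 - 1/2) + 5*(-2)*conj(0) + 5*(2)*conj(0)]
      = (1/20)[(24) + (16) + (-4*sqrt(5) - 8) + (-12 + 4*sqrt(5)) + (-8 + 4*sqrt(5)) + (-12 - 4*sqrt(5)) + (0) + (0)] = 0/20 = 0
  <chi_rho, chi_6> = (1/20)[1*(12)*conj(2) + 1*(-8)*conj(2) + 2*(-3 - sqrt(5))*conj(-1/2 + sqrt(5)/2) + 2*(2 - 2*sqrt(5))*conj(-sqrt(5)/2 - 1/2) + 2*(-3 + sqrt(5))*conj(-sqrt(5)/2 - 1/2) + 2*(2 + 2*sqrt(5))*conj(-1/2 + sqrt(5)/2) + 5*(-2)*conj(0) + 5*(2)*conj(0)]
      = (1/20)[(24) + (-16) + (-2*sqrt(5) - 2) + (8) + (-2 + 2*sqrt(5)) + (8) + (0) + (0)] = 20/20 = 1
  <chi_rho, chi_7> = (1/20)[1*(12)*conj(2) + 1*(-8)*conj(-2) + 2*(-3 - sqrt(5))*conj(1/2 - sqrt(5)/2) + 2*(2 - 2*sqrt(5))*conj(-sqrt(5)/2 - 1/2) + 2*(-3 + sqrt(5))*conj(1/2 + sqrt(5)/2) + 2*(2 + 2*sqrt(5))*conj(-1/2 + sqrt(5)/2) + 5*(-2)*conj(0) + 5*(2)*conj(0)]
      = (1/20)[(24) + (16) + (2 + 2*sqrt(5)) + (8) + (2 - 2*sqrt(5)) + (8) + (0) + (0)] = 60/20 = 3
  <chi_rho, chi_8> = (1/20)[1*(12)*conj(2) + 1*(-8)*conj(2) + 2*(-3 - sqrt(5))*conj(-sqrt(5)/2 - 1/2) + 2*(2 - 2*sqrt(5))*conj(-1/2 + sqrt(5)/2) + 2*(-3 + sqrt(5))*conj(-1/2 + sqrt(5)/2) + 2*(2 + 2*sqrt(5))*conj(-sqrt(5)/2 - 1/2) + 5*(-2)*conj(0) + 5*(2)*conj(0)]
      = (1/20)[(24) + (-16) + (8 + 4*sqrt(5)) + (-12 + 4*sqrt(5)) + (8 - 4*sqrt(5)) + (-12 - 4*sqrt(5)) + (0) + (0)] = 0/20 = 0
Dimension check: dim(rho) = sum (mult * dim) = 0*1 + 0*1 + 1*1 + 3*1 + 0*2 + 1*2 + 3*2 + 0*2 = 12 = chi_rho(e) = 12.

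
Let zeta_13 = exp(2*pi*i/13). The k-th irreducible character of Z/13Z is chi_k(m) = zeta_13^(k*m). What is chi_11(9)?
chi_11(9) = zeta_13^99 = exp(-10*I*pi/13)

chi_11(9) = zeta_13^(11*9) = zeta_13^99. Since zeta_13^13 = 1, this equals zeta_13^8 = exp(2*pi*i*8/13) = exp(-10*I*pi/13).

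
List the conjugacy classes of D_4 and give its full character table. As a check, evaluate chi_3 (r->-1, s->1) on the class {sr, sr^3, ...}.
Conjugacy classes: {e} of size 1, {r^2} of size 1, {r^1, r^3} of size 2, {s, sr^2, ...} of size 2, {sr, sr^3, ...} of size 2.
Character table:
  irrep \ class              {e} (size 1)  {r^2} (size 1)  {r^1, r^3} (size 2)  {s, sr^2, ...} (size 2)  {sr, sr^3, ...} (size 2)
  chi_1 (triv)               1             1               1                    1                        1                       
  chi_2 (sign: r->1, s->-1)  1             1               1                    -1                       -1                      
  chi_3 (r->-1, s->1)        1             1               -1                   1                        -1                      
  chi_4 (r->-1, s->-1)       1             1               -1                   -1                       1                       
  chi_5 (2d, j=1)            2             -2              0                    0                        0                       

Spot check: chi_3 (r->-1, s->1) on {sr, sr^3, ...} = -1.

Argument: D_4 has order 2*4 = 8 with 5 conjugacy classes, hence 5 irreducibles. Sum of squared dims 1 + 1 + 1 + 1 + 4 = 8 = |G|. Linear characters come from the abelianisation; the 2-dimensional irreps have character r^k -> 2*cos(2*pi*j*k/4), reflections -> 0.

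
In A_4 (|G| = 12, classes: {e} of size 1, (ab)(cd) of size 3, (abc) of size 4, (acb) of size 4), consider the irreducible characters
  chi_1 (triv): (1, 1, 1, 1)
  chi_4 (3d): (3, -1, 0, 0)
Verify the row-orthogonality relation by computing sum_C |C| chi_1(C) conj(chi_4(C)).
Sum = 0; so <chi_1, chi_4> = 0 (distinct irreducibles are orthogonal).

Justification: Compute term by term over conjugacy classes (|C| * chi_1(C) * conj(chi_4(C))):
  1*(1)*conj(3) + 3*(1)*conj(-1) + 4*(1)*conj(0) + 4*(1)*conj(0)
  = (3) + (-3) + (0) + (0)
  = 0.
(Exp terms are combined using exp(i*s)*conj(exp(i*t)) = exp(i*(s-t)), and sums of them are collapsed using the identity that for every m > 1 the m distinct m-th roots of unity sum to 0, e.g. 1 + exp(2*I*pi/3) + exp(-2*I*pi/3) = 0.)
Dividing by |G| = 12 gives 0/12 = 0, matching the row-orthogonality relation <chi_1, chi_4> = [chi_1 = chi_4].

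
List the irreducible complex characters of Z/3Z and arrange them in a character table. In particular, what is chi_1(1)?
Character table of Z/3Z (irreps indexed chi_0,...,chi_2 with chi_k(m) = zeta_3^(k*m), zeta_3 = exp(2*pi*i/3)):
  irrep \ class  {0} (size 1)  {1} (size 1)    {2} (size 1)  
  chi_0          1             1               1             
  chi_1          1             exp(2*I*pi/3)   exp(-2*I*pi/3)
  chi_2          1             exp(-2*I*pi/3)  exp(2*I*pi/3) 

Spot check: chi_1(1) = zeta_3^(1*1) = zeta_3^1 = exp(2*I*pi/3).

Details: Z/3Z is abelian, so all 3 irreducible complex representations are 1-dimensional. They are given by chi_k(m) = zeta_3^(k*m) for k = 0,...,2. Row orthogonality: sum_m chi_k(m) conj(chi_l(m)) = 3 * [k = l].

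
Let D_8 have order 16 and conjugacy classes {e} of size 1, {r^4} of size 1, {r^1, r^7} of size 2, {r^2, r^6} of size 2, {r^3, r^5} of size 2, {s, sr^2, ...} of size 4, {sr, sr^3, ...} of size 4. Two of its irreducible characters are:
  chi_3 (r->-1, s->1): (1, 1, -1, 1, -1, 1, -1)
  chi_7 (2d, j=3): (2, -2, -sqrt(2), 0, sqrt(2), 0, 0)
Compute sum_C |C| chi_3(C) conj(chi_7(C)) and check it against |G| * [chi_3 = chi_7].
Sum = 0; so <chi_3, chi_7> = 0 (distinct irreducibles are orthogonal).

Why: Compute term by term over conjugacy classes (|C| * chi_3(C) * conj(chi_7(C))):
  1*(1)*conj(2) + 1*(1)*conj(-2) + 2*(-1)*conj(-sqrt(2)) + 2*(1)*conj(0) + 2*(-1)*conj(sqrt(2)) + 4*(1)*conj(0) + 4*(-1)*conj(0)
  = (2) + (-2) + (2*sqrt(2)) + (0) + (-2*sqrt(2)) + (0) + (0)
  = 0.
Dividing by |G| = 16 gives 0/16 = 0, matching the row-orthogonality relation <chi_3, chi_7> = [chi_3 = chi_7].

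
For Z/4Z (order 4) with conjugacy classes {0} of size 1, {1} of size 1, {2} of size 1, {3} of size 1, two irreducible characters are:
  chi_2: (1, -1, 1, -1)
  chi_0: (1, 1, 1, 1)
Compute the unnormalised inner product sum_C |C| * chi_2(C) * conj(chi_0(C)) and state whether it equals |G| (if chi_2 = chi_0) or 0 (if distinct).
Sum = 0; so <chi_2, chi_0> = 0 (distinct irreducibles are orthogonal).

Details: Compute term by term over conjugacy classes (|C| * chi_2(C) * conj(chi_0(C))):
  1*(1)*conj(1) + 1*(-1)*conj(1) + 1*(1)*conj(1) + 1*(-1)*conj(1)
  = (1) + (-1) + (1) + (-1)
  = 0.
(Exp terms are combined using exp(i*s)*conj(exp(i*t)) = exp(i*(s-t)), and sums of them are collapsed using the identity that for every m > 1 the m distinct m-th roots of unity sum to 0, e.g. 1 + exp(2*I*pi/3) + exp(-2*I*pi/3) = 0.)
Dividing by |G| = 4 gives 0/4 = 0, matching the row-orthogonality relation <chi_2, chi_0> = [chi_2 = chi_0].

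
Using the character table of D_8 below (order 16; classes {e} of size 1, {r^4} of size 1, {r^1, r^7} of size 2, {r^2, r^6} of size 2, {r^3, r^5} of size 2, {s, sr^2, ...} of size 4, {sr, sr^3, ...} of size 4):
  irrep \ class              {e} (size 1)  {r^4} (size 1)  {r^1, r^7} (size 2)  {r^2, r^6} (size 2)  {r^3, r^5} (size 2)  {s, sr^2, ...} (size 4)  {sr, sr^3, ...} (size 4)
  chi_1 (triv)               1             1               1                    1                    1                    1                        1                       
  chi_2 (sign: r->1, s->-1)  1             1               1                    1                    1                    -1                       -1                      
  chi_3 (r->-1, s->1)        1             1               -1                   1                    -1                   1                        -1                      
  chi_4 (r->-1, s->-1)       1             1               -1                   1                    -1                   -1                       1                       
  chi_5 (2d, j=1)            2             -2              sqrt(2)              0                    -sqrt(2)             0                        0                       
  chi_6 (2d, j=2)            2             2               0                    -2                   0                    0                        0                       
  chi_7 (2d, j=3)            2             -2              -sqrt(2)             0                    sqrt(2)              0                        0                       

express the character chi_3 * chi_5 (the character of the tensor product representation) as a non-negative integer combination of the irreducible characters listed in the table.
chi_3 tensor chi_5 = chi_7 (all other irreducibles have multiplicity 0).

Solution. The character of a tensor product is the pointwise product (chi_3 * chi_5)(C) = chi_3(C) * chi_5(C):
  {e}: (1)*(2), {r^4}: (1)*(-2), {r^1, r^7}: (-1)*(sqrt(2)), {r^2, r^6}: (1)*(0), {r^3, r^5}: (-1)*(-sqrt(2)), {s, sr^2, ...}: (1)*(0), {sr, sr^3, ...}: (-1)*(0)
so (chi_3 * chi_5) takes values
  {e} -> 2, {r^4} -> -2, {r^1, r^7} -> -sqrt(2), {r^2, r^6} -> 0, {r^3, r^5} -> sqrt(2), {s, sr^2, ...} -> 0, {sr, sr^3, ...} -> 0.
Now take the inner product of this character with each irreducible chi from the table, <chi_3*chi_5, chi> = (1/16) sum_C |C| (chi_3*chi_5)(C) conj(chi(C)):
  <chi_3*chi_5, chi_1> = (1/16)[1*(2)*conj(1) + 1*(-2)*conj(1) + 2*(-sqrt(2))*conj(1) + 2*(0)*conj(1) + 2*(sqrt(2))*conj(1) + 4*(0)*conj(1) + 4*(0)*conj(1)]
      = (1/16)[(2) + (-2) + (-2*sqrt(2)) + (0) + (2*sqrt(2)) + (0) + (0)] = 0/16 = 0
  <chi_3*chi_5, chi_2> = (1/16)[1*(2)*conj(1) + 1*(-2)*conj(1) + 2*(-sqrt(2))*conj(1) + 2*(0)*conj(1) + 2*(sqrt(2))*conj(1) + 4*(0)*conj(-1) + 4*(0)*conj(-1)]
      = (1/16)[(2) + (-2) + (-2*sqrt(2)) + (0) + (2*sqrt(2)) + (0) + (0)] = 0/16 = 0
  <chi_3*chi_5, chi_3> = (1/16)[1*(2)*conj(1) + 1*(-2)*conj(1) + 2*(-sqrt(2))*conj(-1) + 2*(0)*conj(1) + 2*(sqrt(2))*conj(-1) + 4*(0)*conj(1) + 4*(0)*conj(-1)]
      = (1/16)[(2) + (-2) + (2*sqrt(2)) + (0) + (-2*sqrt(2)) + (0) + (0)] = 0/16 = 0
  <chi_3*chi_5, chi_4> = (1/16)[1*(2)*conj(1) + 1*(-2)*conj(1) + 2*(-sqrt(2))*conj(-1) + 2*(0)*conj(1) + 2*(sqrt(2))*conj(-1) + 4*(0)*conj(-1) + 4*(0)*conj(1)]
      = (1/16)[(2) + (-2) + (2*sqrt(2)) + (0) + (-2*sqrt(2)) + (0) + (0)] = 0/16 = 0
  <chi_3*chi_5, chi_5> = (1/16)[1*(2)*conj(2) + 1*(-2)*conj(-2) + 2*(-sqrt(2))*conj(sqrt(2)) + 2*(0)*conj(0) + 2*(sqrt(2))*conj(-sqrt(2)) + 4*(0)*conj(0) + 4*(0)*conj(0)]
      = (1/16)[(4) + (4) + (-4) + (0) + (-4) + (0) + (0)] = 0/16 = 0
  <chi_3*chi_5, chi_6> = (1/16)[1*(2)*conj(2) + 1*(-2)*conj(2) + 2*(-sqrt(2))*conj(0) + 2*(0)*conj(-2) + 2*(sqrt(2))*conj(0) + 4*(0)*conj(0) + 4*(0)*conj(0)]
      = (1/16)[(4) + (-4) + (0) + (0) + (0) + (0) + (0)] = 0/16 = 0
  <chi_3*chi_5, chi_7> = (1/16)[1*(2)*conj(2) + 1*(-2)*conj(-2) + 2*(-sqrt(2))*conj(-sqrt(2)) + 2*(0)*conj(0) + 2*(sqrt(2))*conj(sqrt(2)) + 4*(0)*conj(0) + 4*(0)*conj(0)]
      = (1/16)[(4) + (4) + (4) + (0) + (4) + (0) + (0)] = 16/16 = 1
Hence the multiplicities are chi_7: 1. Dimension check: dim(chi_3)*dim(chi_5) = 1*2 = 2 and sum (mult * dim) = 1*2 = 2.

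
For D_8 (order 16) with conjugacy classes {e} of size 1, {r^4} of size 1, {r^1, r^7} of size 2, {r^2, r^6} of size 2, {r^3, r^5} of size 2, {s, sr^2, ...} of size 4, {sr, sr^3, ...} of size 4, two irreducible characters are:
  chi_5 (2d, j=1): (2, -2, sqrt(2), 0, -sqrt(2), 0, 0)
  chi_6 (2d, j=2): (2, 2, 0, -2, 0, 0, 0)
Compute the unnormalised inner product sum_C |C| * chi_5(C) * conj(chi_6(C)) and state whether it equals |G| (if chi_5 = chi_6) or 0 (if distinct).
Sum = 0; so <chi_5, chi_6> = 0 (distinct irreducibles are orthogonal).

Why: Compute term by term over conjugacy classes (|C| * chi_5(C) * conj(chi_6(C))):
  1*(2)*conj(2) + 1*(-2)*conj(2) + 2*(sqrt(2))*conj(0) + 2*(0)*conj(-2) + 2*(-sqrt(2))*conj(0) + 4*(0)*conj(0) + 4*(0)*conj(0)
  = (4) + (-4) + (0) + (0) + (0) + (0) + (0)
  = 0.
Dividing by |G| = 16 gives 0/16 = 0, matching the row-orthogonality relation <chi_5, chi_6> = [chi_5 = chi_6].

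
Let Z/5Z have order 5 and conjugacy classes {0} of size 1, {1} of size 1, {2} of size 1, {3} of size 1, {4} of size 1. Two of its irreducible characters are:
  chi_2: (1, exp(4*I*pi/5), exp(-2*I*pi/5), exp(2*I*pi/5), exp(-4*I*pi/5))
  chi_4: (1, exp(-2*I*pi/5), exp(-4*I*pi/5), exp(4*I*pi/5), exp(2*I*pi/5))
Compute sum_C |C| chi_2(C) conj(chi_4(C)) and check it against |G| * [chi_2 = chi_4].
Sum = 0; so <chi_2, chi_4> = 0 (distinct irreducibles are orthogonal).

Derivation: Compute term by term over conjugacy classes (|C| * chi_2(C) * conj(chi_4(C))):
  1*(1)*conj(1) + 1*(exp(4*I*pi/5))*conj(exp(-2*I*pi/5)) + 1*(exp(-2*I*pi/5))*conj(exp(-4*I*pi/5)) + 1*(exp(2*I*pi/5))*conj(exp(4*I*pi/5)) + 1*(exp(-4*I*pi/5))*conj(exp(2*I*pi/5))
  = (1) + (exp(-4*I*pi/5)) + (exp(2*I*pi/5)) + (exp(-2*I*pi/5)) + (exp(4*I*pi/5))
  = 0.
(Exp terms are combined using exp(i*s)*conj(exp(i*t)) = exp(i*(s-t)), and sums of them are collapsed using the identity that for every m > 1 the m distinct m-th roots of unity sum to 0, e.g. 1 + exp(2*I*pi/3) + exp(-2*I*pi/3) = 0.)
Dividing by |G| = 5 gives 0/5 = 0, matching the row-orthogonality relation <chi_2, chi_4> = [chi_2 = chi_4].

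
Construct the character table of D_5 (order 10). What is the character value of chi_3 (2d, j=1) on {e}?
Conjugacy classes: {e} of size 1, {r^1, r^4} of size 2, {r^2, r^3} of size 2, {s, sr, ..., sr^4} of size 5.
Character table:
  irrep \ class              {e} (size 1)  {r^1, r^4} (size 2)  {r^2, r^3} (size 2)  {s, sr, ..., sr^4} (size 5)
  chi_1 (triv)               1             1                    1                    1                          
  chi_2 (sign: r->1, s->-1)  1             1                    1                    -1                         
  chi_3 (2d, j=1)            2             -1/2 + sqrt(5)/2     -sqrt(5)/2 - 1/2     0                          
  chi_4 (2d, j=2)            2             -sqrt(5)/2 - 1/2     -1/2 + sqrt(5)/2     0                          

Spot check: chi_3 (2d, j=1) on {e} = 2.

Reasoning: D_5 has order 2*5 = 10 with 4 conjugacy classes, hence 4 irreducibles. Sum of squared dims 1 + 1 + 4 + 4 = 10 = |G|. Linear characters come from the abelianisation; the 2-dimensional irreps have character r^k -> 2*cos(2*pi*j*k/5), reflections -> 0.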